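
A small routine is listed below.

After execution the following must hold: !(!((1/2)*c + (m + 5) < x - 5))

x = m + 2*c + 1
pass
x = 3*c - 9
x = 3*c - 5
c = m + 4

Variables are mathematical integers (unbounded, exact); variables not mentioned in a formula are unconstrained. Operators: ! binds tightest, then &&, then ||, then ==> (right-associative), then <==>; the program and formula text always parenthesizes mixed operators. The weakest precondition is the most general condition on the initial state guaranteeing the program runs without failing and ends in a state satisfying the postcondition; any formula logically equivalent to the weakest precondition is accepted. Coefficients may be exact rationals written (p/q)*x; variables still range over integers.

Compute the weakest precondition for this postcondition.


Working backward. After the program, the postcondition !(!((1/2)*c + (m + 5) < x - 5)) must hold; in canonical form it is (1/2)*c + m < x - 10.
Before c := m + 4: (3/2)*m < x - 12
Before x := 3*c - 5: (3/2)*m < 3*c - 17
Before x := 3*c - 9: (3/2)*m < 3*c - 17
Before skip: (3/2)*m < 3*c - 17
Before x := m + 2*c + 1: (3/2)*m < 3*c - 17
Answer: WP = (3/2)*m < 3*c - 17


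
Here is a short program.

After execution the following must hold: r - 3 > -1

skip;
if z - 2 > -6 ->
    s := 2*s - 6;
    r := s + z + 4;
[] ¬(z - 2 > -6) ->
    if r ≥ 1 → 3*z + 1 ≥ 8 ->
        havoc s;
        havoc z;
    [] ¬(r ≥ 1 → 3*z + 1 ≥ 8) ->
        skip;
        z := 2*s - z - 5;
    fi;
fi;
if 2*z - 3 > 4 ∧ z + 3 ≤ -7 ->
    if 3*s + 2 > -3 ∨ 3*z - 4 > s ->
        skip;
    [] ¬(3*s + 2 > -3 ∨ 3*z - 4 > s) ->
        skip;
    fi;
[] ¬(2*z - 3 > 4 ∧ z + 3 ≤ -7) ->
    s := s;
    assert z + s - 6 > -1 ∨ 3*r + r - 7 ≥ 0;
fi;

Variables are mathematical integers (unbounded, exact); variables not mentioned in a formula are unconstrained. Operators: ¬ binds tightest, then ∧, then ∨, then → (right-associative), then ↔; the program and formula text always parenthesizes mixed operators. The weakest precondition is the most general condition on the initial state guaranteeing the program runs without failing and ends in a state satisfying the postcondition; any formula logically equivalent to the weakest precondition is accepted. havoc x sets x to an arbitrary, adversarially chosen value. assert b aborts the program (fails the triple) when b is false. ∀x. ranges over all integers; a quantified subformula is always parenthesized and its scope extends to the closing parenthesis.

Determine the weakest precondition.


Working backward. After the program, the postcondition r - 3 > -1 must hold; in canonical form it is r > 2.
Then branch requires ((3*s > -5 ∨ 3*z > s + 4) → r > 2) ∧ ((¬(3*s > -5 ∨ 3*z > s + 4)) → r > 2); else branch requires (s + z > 5 ∨ 4*r ≥ 7) ∧ r > 2.
Before the if: ((2*z > 7 ∧ z ≤ -10) → (((3*s > -5 ∨ 3*z > s + 4) → r > 2) ∧ ((¬(3*s > -5 ∨ 3*z > s + 4)) → r > 2))) ∧ ((¬(2*z > 7 ∧ z ≤ -10)) → ((s + z > 5 ∨ 4*r ≥ 7) ∧ r > 2))
Then branch requires ((2*z > 7 ∧ z ≤ -10) → (((6*s > 13 ∨ 3*z > 2*s - 2) → 2*s + z > 4) ∧ ((¬(6*s > 13 ∨ 3*z > 2*s - 2)) → 2*s + z > 4))) ∧ ((¬(2*z > 7 ∧ z ≤ -10)) → ((2*s + z > 11 ∨ 8*s + 4*z ≥ 15) ∧ 2*s + z > 4)); else branch requires ((r ≥ 1 → 3*z ≥ 7) → (∀s_1. (∀z_1. (((2*z_1 > 7 ∧ z_1 ≤ -10) → (((3*s_1 > -5 ∨ 3*z_1 > s_1 + 4) → r > 2) ∧ ((¬(3*s_1 > -5 ∨ 3*z_1 > s_1 + 4)) → r > 2))) ∧ ((¬(2*z_1 > 7 ∧ z_1 ≤ -10)) → ((s_1 + z_1 > 5 ∨ 4*r ≥ 7) ∧ r > 2)))))) ∧ ((¬(r ≥ 1 → 3*z ≥ 7)) → (((4*s > 2*z + 17 ∧ 2*s ≤ z - 5) → (((3*s > -5 ∨ 5*s > 3*z + 19) → r > 2) ∧ ((¬(3*s > -5 ∨ 5*s > 3*z + 19)) → r > 2))) ∧ ((¬(4*s > 2*z + 17 ∧ 2*s ≤ z - 5)) → ((3*s > z + 10 ∨ 4*r ≥ 7) ∧ r > 2)))).
Before the if: (z > -4 → (((2*z > 7 ∧ z ≤ -10) → (((6*s > 13 ∨ 3*z > 2*s - 2) → 2*s + z > 4) ∧ ((¬(6*s > 13 ∨ 3*z > 2*s - 2)) → 2*s + z > 4))) ∧ ((¬(2*z > 7 ∧ z ≤ -10)) → ((2*s + z > 11 ∨ 8*s + 4*z ≥ 15) ∧ 2*s + z > 4)))) ∧ ((¬(z > -4)) → (((r ≥ 1 → 3*z ≥ 7) → (∀s_1. (∀z_1. (((2*z_1 > 7 ∧ z_1 ≤ -10) → (((3*s_1 > -5 ∨ 3*z_1 > s_1 + 4) → r > 2) ∧ ((¬(3*s_1 > -5 ∨ 3*z_1 > s_1 + 4)) → r > 2))) ∧ ((¬(2*z_1 > 7 ∧ z_1 ≤ -10)) → ((s_1 + z_1 > 5 ∨ 4*r ≥ 7) ∧ r > 2)))))) ∧ ((¬(r ≥ 1 → 3*z ≥ 7)) → (((4*s > 2*z + 17 ∧ 2*s ≤ z - 5) → (((3*s > -5 ∨ 5*s > 3*z + 19) → r > 2) ∧ ((¬(3*s > -5 ∨ 5*s > 3*z + 19)) → r > 2))) ∧ ((¬(4*s > 2*z + 17 ∧ 2*s ≤ z - 5)) → ((3*s > z + 10 ∨ 4*r ≥ 7) ∧ r > 2))))))
Before skip: (z > -4 → (((2*z > 7 ∧ z ≤ -10) → (((6*s > 13 ∨ 3*z > 2*s - 2) → 2*s + z > 4) ∧ ((¬(6*s > 13 ∨ 3*z > 2*s - 2)) → 2*s + z > 4))) ∧ ((¬(2*z > 7 ∧ z ≤ -10)) → ((2*s + z > 11 ∨ 8*s + 4*z ≥ 15) ∧ 2*s + z > 4)))) ∧ ((¬(z > -4)) → (((r ≥ 1 → 3*z ≥ 7) → (∀s_1. (∀z_1. (((2*z_1 > 7 ∧ z_1 ≤ -10) → (((3*s_1 > -5 ∨ 3*z_1 > s_1 + 4) → r > 2) ∧ ((¬(3*s_1 > -5 ∨ 3*z_1 > s_1 + 4)) → r > 2))) ∧ ((¬(2*z_1 > 7 ∧ z_1 ≤ -10)) → ((s_1 + z_1 > 5 ∨ 4*r ≥ 7) ∧ r > 2)))))) ∧ ((¬(r ≥ 1 → 3*z ≥ 7)) → (((4*s > 2*z + 17 ∧ 2*s ≤ z - 5) → (((3*s > -5 ∨ 5*s > 3*z + 19) → r > 2) ∧ ((¬(3*s > -5 ∨ 5*s > 3*z + 19)) → r > 2))) ∧ ((¬(4*s > 2*z + 17 ∧ 2*s ≤ z - 5)) → ((3*s > z + 10 ∨ 4*r ≥ 7) ∧ r > 2))))))
Answer: WP = (z > -4 → (((2*z > 7 ∧ z ≤ -10) → (((6*s > 13 ∨ 3*z > 2*s - 2) → 2*s + z > 4) ∧ ((¬(6*s > 13 ∨ 3*z > 2*s - 2)) → 2*s + z > 4))) ∧ ((¬(2*z > 7 ∧ z ≤ -10)) → ((2*s + z > 11 ∨ 8*s + 4*z ≥ 15) ∧ 2*s + z > 4)))) ∧ ((¬(z > -4)) → (((r ≥ 1 → 3*z ≥ 7) → (∀s_1. (∀z_1. (((2*z_1 > 7 ∧ z_1 ≤ -10) → (((3*s_1 > -5 ∨ 3*z_1 > s_1 + 4) → r > 2) ∧ ((¬(3*s_1 > -5 ∨ 3*z_1 > s_1 + 4)) → r > 2))) ∧ ((¬(2*z_1 > 7 ∧ z_1 ≤ -10)) → ((s_1 + z_1 > 5 ∨ 4*r ≥ 7) ∧ r > 2)))))) ∧ ((¬(r ≥ 1 → 3*z ≥ 7)) → (((4*s > 2*z + 17 ∧ 2*s ≤ z - 5) → (((3*s > -5 ∨ 5*s > 3*z + 19) → r > 2) ∧ ((¬(3*s > -5 ∨ 5*s > 3*z + 19)) → r > 2))) ∧ ((¬(4*s > 2*z + 17 ∧ 2*s ≤ z - 5)) → ((3*s > z + 10 ∨ 4*r ≥ 7) ∧ r > 2))))))


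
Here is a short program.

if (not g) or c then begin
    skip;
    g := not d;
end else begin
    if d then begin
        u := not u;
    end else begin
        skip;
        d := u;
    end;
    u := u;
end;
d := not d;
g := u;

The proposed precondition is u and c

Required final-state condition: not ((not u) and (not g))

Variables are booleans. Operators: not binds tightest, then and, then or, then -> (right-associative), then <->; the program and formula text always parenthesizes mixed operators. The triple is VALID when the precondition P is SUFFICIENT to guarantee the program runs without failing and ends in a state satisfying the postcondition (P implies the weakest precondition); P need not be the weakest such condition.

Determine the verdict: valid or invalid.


Working backward. After the program, not ((not u) and (not g)) must hold.
Before g := u: u
Before d := not d: u
Then branch requires u; else branch requires (d -> (not u)) and ((not d) -> u).
Before the if: (((not g) or c) -> u) and ((not ((not g) or c)) -> ((d -> (not u)) and ((not d) -> u)))
The weakest precondition is (((not g) or c) -> u) and ((not ((not g) or c)) -> ((d -> (not u)) and ((not d) -> u))).
Check whether u and c implies it.
Every state satisfying the precondition satisfies the weakest precondition: the implication holds.
Answer: valid


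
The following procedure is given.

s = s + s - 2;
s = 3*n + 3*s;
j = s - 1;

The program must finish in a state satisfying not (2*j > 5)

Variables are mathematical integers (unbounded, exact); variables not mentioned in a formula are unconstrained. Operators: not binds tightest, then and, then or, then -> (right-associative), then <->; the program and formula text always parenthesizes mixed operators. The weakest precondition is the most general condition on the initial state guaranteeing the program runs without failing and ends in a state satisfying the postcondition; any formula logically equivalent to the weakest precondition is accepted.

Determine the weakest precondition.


Working backward. After the program, not (2*j > 5) must hold.
Before j := s - 1: not (2*s > 7)
Before s := 3*n + 3*s: not (6*n + 6*s > 7)
Before s := s + s - 2: not (6*n + 12*s > 19)
Answer: WP = not (6*n + 12*s > 19)


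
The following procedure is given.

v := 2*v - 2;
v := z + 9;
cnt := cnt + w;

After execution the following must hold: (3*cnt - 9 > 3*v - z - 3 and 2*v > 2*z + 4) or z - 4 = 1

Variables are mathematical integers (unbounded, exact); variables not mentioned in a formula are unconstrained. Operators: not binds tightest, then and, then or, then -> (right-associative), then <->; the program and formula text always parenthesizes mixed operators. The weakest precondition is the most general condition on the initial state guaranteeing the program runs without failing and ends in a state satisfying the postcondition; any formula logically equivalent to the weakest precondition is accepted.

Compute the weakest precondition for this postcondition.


Working backward. After the program, the postcondition (3*cnt - 9 > 3*v - z - 3 and 2*v > 2*z + 4) or z - 4 = 1 must hold; in canonical form it is (3*cnt + z > 3*v + 6 and 2*v > 2*z + 4) or z = 5.
Before cnt := cnt + w: (3*cnt + 3*w + z > 3*v + 6 and 2*v > 2*z + 4) or z = 5
Before v := z + 9: 3*cnt + 3*w > 2*z + 33 or z = 5
Before v := 2*v - 2: 3*cnt + 3*w > 2*z + 33 or z = 5
Answer: WP = 3*cnt + 3*w > 2*z + 33 or z = 5


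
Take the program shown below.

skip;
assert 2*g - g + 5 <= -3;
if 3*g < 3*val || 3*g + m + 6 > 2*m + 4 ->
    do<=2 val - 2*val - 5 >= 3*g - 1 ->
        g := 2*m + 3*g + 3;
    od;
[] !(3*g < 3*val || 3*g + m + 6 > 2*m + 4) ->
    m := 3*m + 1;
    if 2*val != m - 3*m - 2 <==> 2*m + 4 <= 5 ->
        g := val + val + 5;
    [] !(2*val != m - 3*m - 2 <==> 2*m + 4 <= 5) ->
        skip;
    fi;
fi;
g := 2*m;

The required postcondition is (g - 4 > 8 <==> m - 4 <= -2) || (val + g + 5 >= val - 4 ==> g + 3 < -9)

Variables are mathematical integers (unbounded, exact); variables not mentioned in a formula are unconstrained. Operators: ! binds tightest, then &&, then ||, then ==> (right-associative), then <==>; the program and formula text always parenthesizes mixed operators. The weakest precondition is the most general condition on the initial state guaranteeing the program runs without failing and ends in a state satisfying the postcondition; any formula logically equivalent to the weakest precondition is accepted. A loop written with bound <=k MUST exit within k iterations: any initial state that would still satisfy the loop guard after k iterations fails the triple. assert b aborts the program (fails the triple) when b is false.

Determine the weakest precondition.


Working backward. After the program, the postcondition (g - 4 > 8 <==> m - 4 <= -2) || (val + g + 5 >= val - 4 ==> g + 3 < -9) must hold; in canonical form it is (g > 12 <==> m <= 2) || (g >= -9 ==> g < -12).
Before g := 2*m: (2*m > 12 <==> m <= 2) || (2*m >= -9 ==> 2*m < -12)
Then branch requires (3*g + val <= -4 ==> ((9*g + 6*m + val <= -13 ==> ((!(27*g + 24*m + val <= -40)) && ((2*m > 12 <==> m <= 2) || (2*m >= -9 ==> 2*m < -12)))) && ((!(9*g + 6*m + val <= -13)) ==> ((2*m > 12 <==> m <= 2) || (2*m >= -9 ==> 2*m < -12))))) && ((!(3*g + val <= -4)) ==> ((2*m > 12 <==> m <= 2) || (2*m >= -9 ==> 2*m < -12))); else branch requires ((6*m + 2*val != -4 <==> 6*m <= -1) ==> ((6*m > 10 <==> 3*m <= 1) || (6*m >= -11 ==> 6*m < -14))) && ((!(6*m + 2*val != -4 <==> 6*m <= -1)) ==> ((6*m > 10 <==> 3*m <= 1) || (6*m >= -11 ==> 6*m < -14))).
Before the if: ((3*g < 3*val || 3*g > m - 2) ==> ((3*g + val <= -4 ==> ((9*g + 6*m + val <= -13 ==> ((!(27*g + 24*m + val <= -40)) && ((2*m > 12 <==> m <= 2) || (2*m >= -9 ==> 2*m < -12)))) && ((!(9*g + 6*m + val <= -13)) ==> ((2*m > 12 <==> m <= 2) || (2*m >= -9 ==> 2*m < -12))))) && ((!(3*g + val <= -4)) ==> ((2*m > 12 <==> m <= 2) || (2*m >= -9 ==> 2*m < -12))))) && ((!(3*g < 3*val || 3*g > m - 2)) ==> (((6*m + 2*val != -4 <==> 6*m <= -1) ==> ((6*m > 10 <==> 3*m <= 1) || (6*m >= -11 ==> 6*m < -14))) && ((!(6*m + 2*val != -4 <==> 6*m <= -1)) ==> ((6*m > 10 <==> 3*m <= 1) || (6*m >= -11 ==> 6*m < -14)))))
Before assert 2*g - g + 5 <= -3: g <= -8 && ((3*g < 3*val || 3*g > m - 2) ==> ((3*g + val <= -4 ==> ((9*g + 6*m + val <= -13 ==> ((!(27*g + 24*m + val <= -40)) && ((2*m > 12 <==> m <= 2) || (2*m >= -9 ==> 2*m < -12)))) && ((!(9*g + 6*m + val <= -13)) ==> ((2*m > 12 <==> m <= 2) || (2*m >= -9 ==> 2*m < -12))))) && ((!(3*g + val <= -4)) ==> ((2*m > 12 <==> m <= 2) || (2*m >= -9 ==> 2*m < -12))))) && ((!(3*g < 3*val || 3*g > m - 2)) ==> (((6*m + 2*val != -4 <==> 6*m <= -1) ==> ((6*m > 10 <==> 3*m <= 1) || (6*m >= -11 ==> 6*m < -14))) && ((!(6*m + 2*val != -4 <==> 6*m <= -1)) ==> ((6*m > 10 <==> 3*m <= 1) || (6*m >= -11 ==> 6*m < -14)))))
Before skip: g <= -8 && ((3*g < 3*val || 3*g > m - 2) ==> ((3*g + val <= -4 ==> ((9*g + 6*m + val <= -13 ==> ((!(27*g + 24*m + val <= -40)) && ((2*m > 12 <==> m <= 2) || (2*m >= -9 ==> 2*m < -12)))) && ((!(9*g + 6*m + val <= -13)) ==> ((2*m > 12 <==> m <= 2) || (2*m >= -9 ==> 2*m < -12))))) && ((!(3*g + val <= -4)) ==> ((2*m > 12 <==> m <= 2) || (2*m >= -9 ==> 2*m < -12))))) && ((!(3*g < 3*val || 3*g > m - 2)) ==> (((6*m + 2*val != -4 <==> 6*m <= -1) ==> ((6*m > 10 <==> 3*m <= 1) || (6*m >= -11 ==> 6*m < -14))) && ((!(6*m + 2*val != -4 <==> 6*m <= -1)) ==> ((6*m > 10 <==> 3*m <= 1) || (6*m >= -11 ==> 6*m < -14)))))
Answer: WP = g <= -8 && ((3*g < 3*val || 3*g > m - 2) ==> ((3*g + val <= -4 ==> ((9*g + 6*m + val <= -13 ==> ((!(27*g + 24*m + val <= -40)) && ((2*m > 12 <==> m <= 2) || (2*m >= -9 ==> 2*m < -12)))) && ((!(9*g + 6*m + val <= -13)) ==> ((2*m > 12 <==> m <= 2) || (2*m >= -9 ==> 2*m < -12))))) && ((!(3*g + val <= -4)) ==> ((2*m > 12 <==> m <= 2) || (2*m >= -9 ==> 2*m < -12))))) && ((!(3*g < 3*val || 3*g > m - 2)) ==> (((6*m + 2*val != -4 <==> 6*m <= -1) ==> ((6*m > 10 <==> 3*m <= 1) || (6*m >= -11 ==> 6*m < -14))) && ((!(6*m + 2*val != -4 <==> 6*m <= -1)) ==> ((6*m > 10 <==> 3*m <= 1) || (6*m >= -11 ==> 6*m < -14)))))


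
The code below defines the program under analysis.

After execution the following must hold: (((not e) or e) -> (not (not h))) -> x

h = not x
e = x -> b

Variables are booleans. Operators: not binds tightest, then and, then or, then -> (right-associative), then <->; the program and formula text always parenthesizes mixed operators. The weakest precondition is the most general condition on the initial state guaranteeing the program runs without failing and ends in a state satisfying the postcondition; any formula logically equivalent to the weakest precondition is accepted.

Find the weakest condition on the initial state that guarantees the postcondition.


Working backward. After the program, the postcondition (((not e) or e) -> (not (not h))) -> x must hold; in canonical form it is h -> x.
Before e := x -> b: h -> x
Before h := not x: (not x) -> x
Answer: WP = (not x) -> x


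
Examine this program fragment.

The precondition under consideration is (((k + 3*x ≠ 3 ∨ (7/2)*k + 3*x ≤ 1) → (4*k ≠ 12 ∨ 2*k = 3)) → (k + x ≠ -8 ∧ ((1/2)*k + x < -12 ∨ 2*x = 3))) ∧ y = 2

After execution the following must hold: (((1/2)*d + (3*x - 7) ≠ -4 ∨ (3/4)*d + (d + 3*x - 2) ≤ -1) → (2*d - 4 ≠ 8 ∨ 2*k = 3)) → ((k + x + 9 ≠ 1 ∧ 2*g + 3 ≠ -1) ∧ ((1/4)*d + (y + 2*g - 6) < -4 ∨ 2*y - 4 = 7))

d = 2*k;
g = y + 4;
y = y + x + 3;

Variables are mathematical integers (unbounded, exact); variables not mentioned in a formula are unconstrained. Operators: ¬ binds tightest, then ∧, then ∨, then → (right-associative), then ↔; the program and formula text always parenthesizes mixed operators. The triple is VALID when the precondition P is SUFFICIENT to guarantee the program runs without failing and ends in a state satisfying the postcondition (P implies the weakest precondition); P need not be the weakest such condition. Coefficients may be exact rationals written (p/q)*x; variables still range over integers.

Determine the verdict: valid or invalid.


Working backward. After the program, the postcondition (((1/2)*d + (3*x - 7) ≠ -4 ∨ (3/4)*d + (d + 3*x - 2) ≤ -1) → (2*d - 4 ≠ 8 ∨ 2*k = 3)) → ((k + x + 9 ≠ 1 ∧ 2*g + 3 ≠ -1) ∧ ((1/4)*d + (y + 2*g - 6) < -4 ∨ 2*y - 4 = 7)) must hold; in canonical form it is (((1/2)*d + 3*x ≠ 3 ∨ (7/4)*d + 3*x ≤ 1) → (2*d ≠ 12 ∨ 2*k = 3)) → (k + x ≠ -8 ∧ 2*g ≠ -4 ∧ ((1/4)*d + 2*g + y < 2 ∨ 2*y = 11)).
Before y := y + x + 3: (((1/2)*d + 3*x ≠ 3 ∨ (7/4)*d + 3*x ≤ 1) → (2*d ≠ 12 ∨ 2*k = 3)) → (k + x ≠ -8 ∧ 2*g ≠ -4 ∧ ((1/4)*d + 2*g + x + y < -1 ∨ 2*x + 2*y = 5))
Before g := y + 4: (((1/2)*d + 3*x ≠ 3 ∨ (7/4)*d + 3*x ≤ 1) → (2*d ≠ 12 ∨ 2*k = 3)) → (k + x ≠ -8 ∧ 2*y ≠ -12 ∧ ((1/4)*d + x + 3*y < -9 ∨ 2*x + 2*y = 5))
Before d := 2*k: ((k + 3*x ≠ 3 ∨ (7/2)*k + 3*x ≤ 1) → (4*k ≠ 12 ∨ 2*k = 3)) → (k + x ≠ -8 ∧ 2*y ≠ -12 ∧ ((1/2)*k + x + 3*y < -9 ∨ 2*x + 2*y = 5))
The weakest precondition is ((k + 3*x ≠ 3 ∨ (7/2)*k + 3*x ≤ 1) → (4*k ≠ 12 ∨ 2*k = 3)) → (k + x ≠ -8 ∧ 2*y ≠ -12 ∧ ((1/2)*k + x + 3*y < -9 ∨ 2*x + 2*y = 5)).
Check whether (((k + 3*x ≠ 3 ∨ (7/2)*k + 3*x ≤ 1) → (4*k ≠ 12 ∨ 2*k = 3)) → (k + x ≠ -8 ∧ ((1/2)*k + x < -12 ∨ 2*x = 3))) ∧ y = 2 implies it.
Countermodel: at the initial state k = -25, x = 0, y = 2, the precondition holds but the weakest precondition fails.
Answer: invalid


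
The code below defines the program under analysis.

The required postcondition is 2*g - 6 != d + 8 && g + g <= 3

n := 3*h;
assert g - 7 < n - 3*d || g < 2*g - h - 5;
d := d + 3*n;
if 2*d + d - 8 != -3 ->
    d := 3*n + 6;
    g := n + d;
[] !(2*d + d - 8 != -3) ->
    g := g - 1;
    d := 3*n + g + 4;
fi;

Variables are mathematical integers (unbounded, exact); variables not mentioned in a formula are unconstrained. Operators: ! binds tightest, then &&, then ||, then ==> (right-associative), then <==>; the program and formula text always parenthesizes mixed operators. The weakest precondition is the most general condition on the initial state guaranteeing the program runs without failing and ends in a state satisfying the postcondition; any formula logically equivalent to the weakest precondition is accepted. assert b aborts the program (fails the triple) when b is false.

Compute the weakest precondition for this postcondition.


Working backward. After the program, the postcondition 2*g - 6 != d + 8 && g + g <= 3 must hold; in canonical form it is 2*g != d + 14 && 2*g <= 3.
Then branch requires 5*n != 8 && 8*n <= -9; else branch requires g != 3*n + 19 && 2*g <= 5.
Before the if: (3*d != 5 ==> (5*n != 8 && 8*n <= -9)) && ((!(3*d != 5)) ==> (g != 3*n + 19 && 2*g <= 5))
Before d := d + 3*n: (3*d + 9*n != 5 ==> (5*n != 8 && 8*n <= -9)) && ((!(3*d + 9*n != 5)) ==> (g != 3*n + 19 && 2*g <= 5))
Before assert g - 7 < n - 3*d || g < 2*g - h - 5: (3*d + g < n + 7 || h < g - 5) && (3*d + 9*n != 5 ==> (5*n != 8 && 8*n <= -9)) && ((!(3*d + 9*n != 5)) ==> (g != 3*n + 19 && 2*g <= 5))
Before n := 3*h: (3*d + g < 3*h + 7 || h < g - 5) && (3*d + 27*h != 5 ==> (15*h != 8 && 24*h <= -9)) && ((!(3*d + 27*h != 5)) ==> (g != 9*h + 19 && 2*g <= 5))
Answer: WP = (3*d + g < 3*h + 7 || h < g - 5) && (3*d + 27*h != 5 ==> (15*h != 8 && 24*h <= -9)) && ((!(3*d + 27*h != 5)) ==> (g != 9*h + 19 && 2*g <= 5))


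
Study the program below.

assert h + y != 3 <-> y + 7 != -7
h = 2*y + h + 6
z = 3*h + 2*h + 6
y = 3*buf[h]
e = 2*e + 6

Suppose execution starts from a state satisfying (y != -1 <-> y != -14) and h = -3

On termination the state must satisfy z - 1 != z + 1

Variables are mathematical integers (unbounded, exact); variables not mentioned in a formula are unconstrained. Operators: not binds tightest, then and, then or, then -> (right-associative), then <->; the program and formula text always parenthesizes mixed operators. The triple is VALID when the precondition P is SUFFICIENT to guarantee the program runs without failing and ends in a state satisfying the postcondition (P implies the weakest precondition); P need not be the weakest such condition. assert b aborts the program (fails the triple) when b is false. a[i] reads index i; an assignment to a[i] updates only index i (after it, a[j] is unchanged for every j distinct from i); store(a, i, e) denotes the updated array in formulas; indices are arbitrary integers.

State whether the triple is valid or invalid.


Working backward. After the program, the postcondition z - 1 != z + 1 must hold; in canonical form it is true.
Before e := 2*e + 6: true
Before y := 3*buf[h]: true
Before z := 3*h + 2*h + 6: true
Before h := 2*y + h + 6: true
Before assert h + y != 3 <-> y + 7 != -7: h + y != 3 <-> y != -14
The weakest precondition is h + y != 3 <-> y != -14.
Check whether (y != -1 <-> y != -14) and h = -3 implies it.
Countermodel: at the initial state h = -3, y = 6, the precondition holds but the weakest precondition fails.
Answer: invalid


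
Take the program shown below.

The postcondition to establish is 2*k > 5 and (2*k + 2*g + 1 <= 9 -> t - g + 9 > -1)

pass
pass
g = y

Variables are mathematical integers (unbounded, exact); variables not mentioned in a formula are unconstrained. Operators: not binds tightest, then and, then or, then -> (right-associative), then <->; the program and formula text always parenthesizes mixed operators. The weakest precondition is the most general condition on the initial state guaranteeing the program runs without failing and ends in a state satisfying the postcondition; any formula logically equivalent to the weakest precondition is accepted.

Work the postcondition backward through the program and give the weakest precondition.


Working backward. After the program, the postcondition 2*k > 5 and (2*k + 2*g + 1 <= 9 -> t - g + 9 > -1) must hold; in canonical form it is 2*k > 5 and (2*g + 2*k <= 8 -> t > g - 10).
Before g := y: 2*k > 5 and (2*k + 2*y <= 8 -> t > y - 10)
Before skip: 2*k > 5 and (2*k + 2*y <= 8 -> t > y - 10)
Before skip: 2*k > 5 and (2*k + 2*y <= 8 -> t > y - 10)
Answer: WP = 2*k > 5 and (2*k + 2*y <= 8 -> t > y - 10)


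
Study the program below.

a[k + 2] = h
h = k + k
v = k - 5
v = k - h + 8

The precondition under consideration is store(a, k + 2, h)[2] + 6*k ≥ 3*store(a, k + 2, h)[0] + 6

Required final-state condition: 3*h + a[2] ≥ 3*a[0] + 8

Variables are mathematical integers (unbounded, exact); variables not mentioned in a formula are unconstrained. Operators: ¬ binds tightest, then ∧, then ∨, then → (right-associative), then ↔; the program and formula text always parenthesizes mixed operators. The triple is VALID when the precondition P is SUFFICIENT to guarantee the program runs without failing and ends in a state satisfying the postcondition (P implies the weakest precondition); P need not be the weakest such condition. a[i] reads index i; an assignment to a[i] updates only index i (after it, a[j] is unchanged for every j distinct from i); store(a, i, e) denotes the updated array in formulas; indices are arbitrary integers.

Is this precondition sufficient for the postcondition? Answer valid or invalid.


Working backward. After the program, the postcondition 3*h + a[2] ≥ 3*a[0] + 8 must hold; in canonical form it is a[2] + 3*h ≥ 3*a[0] + 8.
Before v := k - h + 8: a[2] + 3*h ≥ 3*a[0] + 8
Before v := k - 5: a[2] + 3*h ≥ 3*a[0] + 8
Before h := k + k: a[2] + 6*k ≥ 3*a[0] + 8
Before a[k + 2] := h: store(a, k + 2, h)[2] + 6*k ≥ 3*store(a, k + 2, h)[0] + 8
The weakest precondition is store(a, k + 2, h)[2] + 6*k ≥ 3*store(a, k + 2, h)[0] + 8.
Check whether store(a, k + 2, h)[2] + 6*k ≥ 3*store(a, k + 2, h)[0] + 6 implies it.
Countermodel: at the initial state a = {[0] = 7040, [2] = 21126, elsewhere 7040}, h = 21126, k = 0, the precondition holds but the weakest precondition fails.
Answer: invalid


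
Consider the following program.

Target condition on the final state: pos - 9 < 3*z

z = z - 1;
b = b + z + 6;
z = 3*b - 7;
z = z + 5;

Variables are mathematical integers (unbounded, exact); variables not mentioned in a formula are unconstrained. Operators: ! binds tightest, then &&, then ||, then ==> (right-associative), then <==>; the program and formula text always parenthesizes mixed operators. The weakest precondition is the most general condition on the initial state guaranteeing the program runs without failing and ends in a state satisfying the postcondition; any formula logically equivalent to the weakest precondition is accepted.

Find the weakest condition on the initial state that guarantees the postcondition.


Working backward. After the program, the postcondition pos - 9 < 3*z must hold; in canonical form it is pos < 3*z + 9.
Before z := z + 5: pos < 3*z + 24
Before z := 3*b - 7: pos < 9*b + 3
Before b := b + z + 6: pos < 9*b + 9*z + 57
Before z := z - 1: pos < 9*b + 9*z + 48
Answer: WP = pos < 9*b + 9*z + 48


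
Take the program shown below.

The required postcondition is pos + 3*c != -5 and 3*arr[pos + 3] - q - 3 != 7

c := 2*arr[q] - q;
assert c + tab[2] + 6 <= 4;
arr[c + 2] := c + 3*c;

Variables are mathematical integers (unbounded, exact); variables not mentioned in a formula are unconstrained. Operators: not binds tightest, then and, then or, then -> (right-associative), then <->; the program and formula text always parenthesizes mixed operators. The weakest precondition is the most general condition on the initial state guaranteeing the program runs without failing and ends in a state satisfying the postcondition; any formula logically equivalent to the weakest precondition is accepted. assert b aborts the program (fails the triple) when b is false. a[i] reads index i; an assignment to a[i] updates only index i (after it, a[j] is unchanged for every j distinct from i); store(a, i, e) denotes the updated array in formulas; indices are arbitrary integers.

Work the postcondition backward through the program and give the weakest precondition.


Working backward. After the program, the postcondition pos + 3*c != -5 and 3*arr[pos + 3] - q - 3 != 7 must hold; in canonical form it is 3*c + pos != -5 and 3*arr[pos + 3] != q + 10.
Before arr[c + 2] := c + 3*c: 3*c + pos != -5 and 3*store(arr, c + 2, 4*c)[pos + 3] != q + 10
Before assert c + tab[2] + 6 <= 4: tab[2] + c <= -2 and 3*c + pos != -5 and 3*store(arr, c + 2, 4*c)[pos + 3] != q + 10
Before c := 2*arr[q] - q: 2*arr[q] + tab[2] <= q - 2 and 6*arr[q] + pos != 3*q - 5 and 3*store(arr, 2*arr[q] - q + 2, 8*arr[q] - 4*q)[pos + 3] != q + 10
Answer: WP = 2*arr[q] + tab[2] <= q - 2 and 6*arr[q] + pos != 3*q - 5 and 3*store(arr, 2*arr[q] - q + 2, 8*arr[q] - 4*q)[pos + 3] != q + 10


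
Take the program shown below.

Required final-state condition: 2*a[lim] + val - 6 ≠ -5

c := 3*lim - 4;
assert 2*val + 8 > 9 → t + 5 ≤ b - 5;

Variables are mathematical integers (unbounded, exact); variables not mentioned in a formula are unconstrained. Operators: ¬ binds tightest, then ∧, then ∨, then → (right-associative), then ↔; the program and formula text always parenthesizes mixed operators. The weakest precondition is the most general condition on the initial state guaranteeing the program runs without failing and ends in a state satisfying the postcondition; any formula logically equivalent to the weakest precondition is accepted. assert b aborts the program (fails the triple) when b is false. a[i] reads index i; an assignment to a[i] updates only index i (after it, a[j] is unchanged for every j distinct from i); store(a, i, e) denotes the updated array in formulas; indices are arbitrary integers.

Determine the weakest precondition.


Working backward. After the program, the postcondition 2*a[lim] + val - 6 ≠ -5 must hold; in canonical form it is 2*a[lim] + val ≠ 1.
Before assert 2*val + 8 > 9 → t + 5 ≤ b - 5: (2*val > 1 → t ≤ b - 10) ∧ 2*a[lim] + val ≠ 1
Before c := 3*lim - 4: (2*val > 1 → t ≤ b - 10) ∧ 2*a[lim] + val ≠ 1
Answer: WP = (2*val > 1 → t ≤ b - 10) ∧ 2*a[lim] + val ≠ 1


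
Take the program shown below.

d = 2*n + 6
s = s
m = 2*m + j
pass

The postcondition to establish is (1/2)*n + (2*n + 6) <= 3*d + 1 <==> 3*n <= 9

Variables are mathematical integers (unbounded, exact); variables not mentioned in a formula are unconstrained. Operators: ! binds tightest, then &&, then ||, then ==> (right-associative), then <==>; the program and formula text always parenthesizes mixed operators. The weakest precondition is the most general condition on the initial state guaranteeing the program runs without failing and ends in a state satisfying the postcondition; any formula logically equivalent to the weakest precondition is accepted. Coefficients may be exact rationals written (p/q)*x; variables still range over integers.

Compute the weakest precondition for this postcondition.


Working backward. After the program, the postcondition (1/2)*n + (2*n + 6) <= 3*d + 1 <==> 3*n <= 9 must hold; in canonical form it is (5/2)*n <= 3*d - 5 <==> 3*n <= 9.
Before skip: (5/2)*n <= 3*d - 5 <==> 3*n <= 9
Before m := 2*m + j: (5/2)*n <= 3*d - 5 <==> 3*n <= 9
Before s := s: (5/2)*n <= 3*d - 5 <==> 3*n <= 9
Before d := 2*n + 6: (7/2)*n >= -13 <==> 3*n <= 9
Answer: WP = (7/2)*n >= -13 <==> 3*n <= 9


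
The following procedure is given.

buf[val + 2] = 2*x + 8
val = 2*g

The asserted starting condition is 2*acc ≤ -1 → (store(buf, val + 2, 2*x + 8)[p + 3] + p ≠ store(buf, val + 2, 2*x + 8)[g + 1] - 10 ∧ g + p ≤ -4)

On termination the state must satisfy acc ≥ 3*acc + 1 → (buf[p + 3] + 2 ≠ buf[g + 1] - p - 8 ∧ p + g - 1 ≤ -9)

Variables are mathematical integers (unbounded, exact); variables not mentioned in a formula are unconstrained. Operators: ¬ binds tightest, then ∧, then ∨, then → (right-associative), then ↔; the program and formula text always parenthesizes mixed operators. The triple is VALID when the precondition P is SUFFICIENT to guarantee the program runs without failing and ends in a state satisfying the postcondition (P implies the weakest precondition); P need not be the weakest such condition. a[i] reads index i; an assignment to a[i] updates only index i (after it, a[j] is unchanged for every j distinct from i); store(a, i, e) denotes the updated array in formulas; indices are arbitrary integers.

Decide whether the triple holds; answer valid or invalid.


Working backward. After the program, the postcondition acc ≥ 3*acc + 1 → (buf[p + 3] + 2 ≠ buf[g + 1] - p - 8 ∧ p + g - 1 ≤ -9) must hold; in canonical form it is 2*acc ≤ -1 → (buf[p + 3] + p ≠ buf[g + 1] - 10 ∧ g + p ≤ -8).
Before val := 2*g: 2*acc ≤ -1 → (buf[p + 3] + p ≠ buf[g + 1] - 10 ∧ g + p ≤ -8)
Before buf[val + 2] := 2*x + 8: 2*acc ≤ -1 → (store(buf, val + 2, 2*x + 8)[p + 3] + p ≠ store(buf, val + 2, 2*x + 8)[g + 1] - 10 ∧ g + p ≤ -8)
The weakest precondition is 2*acc ≤ -1 → (store(buf, val + 2, 2*x + 8)[p + 3] + p ≠ store(buf, val + 2, 2*x + 8)[g + 1] - 10 ∧ g + p ≤ -8).
Check whether 2*acc ≤ -1 → (store(buf, val + 2, 2*x + 8)[p + 3] + p ≠ store(buf, val + 2, 2*x + 8)[g + 1] - 10 ∧ g + p ≤ -4) implies it.
Countermodel: at the initial state acc = -1, buf = {[-3] = 2, [3] = 15521, elsewhere 2}, g = -4, p = 0, val = -5, x = -4, the precondition holds but the weakest precondition fails.
Answer: invalid


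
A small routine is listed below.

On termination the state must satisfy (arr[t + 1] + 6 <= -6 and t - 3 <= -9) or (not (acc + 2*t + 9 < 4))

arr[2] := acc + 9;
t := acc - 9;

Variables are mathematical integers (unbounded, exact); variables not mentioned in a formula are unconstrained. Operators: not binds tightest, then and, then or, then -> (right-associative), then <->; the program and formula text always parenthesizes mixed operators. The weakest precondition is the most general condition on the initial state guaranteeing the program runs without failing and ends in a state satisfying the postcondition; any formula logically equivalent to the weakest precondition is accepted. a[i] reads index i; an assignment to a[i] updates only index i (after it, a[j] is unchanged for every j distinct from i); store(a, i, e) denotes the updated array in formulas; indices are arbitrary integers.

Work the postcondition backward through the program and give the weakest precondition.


Working backward. After the program, the postcondition (arr[t + 1] + 6 <= -6 and t - 3 <= -9) or (not (acc + 2*t + 9 < 4)) must hold; in canonical form it is (arr[t + 1] <= -12 and t <= -6) or (not (acc + 2*t < -5)).
Before t := acc - 9: (arr[acc - 8] <= -12 and acc <= 3) or (not (3*acc < 13))
Before arr[2] := acc + 9: (store(arr, 2, acc + 9)[acc - 8] <= -12 and acc <= 3) or (not (3*acc < 13))
Answer: WP = (store(arr, 2, acc + 9)[acc - 8] <= -12 and acc <= 3) or (not (3*acc < 13))


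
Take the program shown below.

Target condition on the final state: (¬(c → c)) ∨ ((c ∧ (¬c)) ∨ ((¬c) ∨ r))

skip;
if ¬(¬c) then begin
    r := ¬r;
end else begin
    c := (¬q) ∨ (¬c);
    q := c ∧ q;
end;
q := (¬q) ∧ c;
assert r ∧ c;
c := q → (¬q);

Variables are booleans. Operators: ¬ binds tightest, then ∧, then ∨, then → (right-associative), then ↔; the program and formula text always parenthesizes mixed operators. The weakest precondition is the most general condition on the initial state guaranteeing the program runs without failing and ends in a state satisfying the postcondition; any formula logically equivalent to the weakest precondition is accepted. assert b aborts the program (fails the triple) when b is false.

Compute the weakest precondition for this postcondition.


Working backward. After the program, the postcondition (¬(c → c)) ∨ ((c ∧ (¬c)) ∨ ((¬c) ∨ r)) must hold; in canonical form it is (¬c) ∨ r.
Before c := q → (¬q): (¬(q → (¬q))) ∨ r
Before assert r ∧ c: r ∧ c ∧ ((¬(q → (¬q))) ∨ r)
Before q := (¬q) ∧ c: r ∧ c ∧ ((¬(((¬q) ∧ c) → (¬((¬q) ∧ c)))) ∨ r)
Then branch requires (¬r) ∧ c ∧ ((¬(((¬q) ∧ c) → (¬((¬q) ∧ c)))) ∨ (¬r)); else branch requires r ∧ ((¬q) ∨ (¬c)) ∧ ((¬(((¬(((¬q) ∨ (¬c)) ∧ q)) ∧ ((¬q) ∨ (¬c))) → (¬((¬(((¬q) ∨ (¬c)) ∧ q)) ∧ ((¬q) ∨ (¬c)))))) ∨ r).
Before the if: (c → ((¬r) ∧ c ∧ ((¬(((¬q) ∧ c) → (¬((¬q) ∧ c)))) ∨ (¬r)))) ∧ ((¬c) → (r ∧ ((¬q) ∨ (¬c)) ∧ ((¬(((¬(((¬q) ∨ (¬c)) ∧ q)) ∧ ((¬q) ∨ (¬c))) → (¬((¬(((¬q) ∨ (¬c)) ∧ q)) ∧ ((¬q) ∨ (¬c)))))) ∨ r)))
Before skip: (c → ((¬r) ∧ c ∧ ((¬(((¬q) ∧ c) → (¬((¬q) ∧ c)))) ∨ (¬r)))) ∧ ((¬c) → (r ∧ ((¬q) ∨ (¬c)) ∧ ((¬(((¬(((¬q) ∨ (¬c)) ∧ q)) ∧ ((¬q) ∨ (¬c))) → (¬((¬(((¬q) ∨ (¬c)) ∧ q)) ∧ ((¬q) ∨ (¬c)))))) ∨ r)))
Answer: WP = (c → ((¬r) ∧ c ∧ ((¬(((¬q) ∧ c) → (¬((¬q) ∧ c)))) ∨ (¬r)))) ∧ ((¬c) → (r ∧ ((¬q) ∨ (¬c)) ∧ ((¬(((¬(((¬q) ∨ (¬c)) ∧ q)) ∧ ((¬q) ∨ (¬c))) → (¬((¬(((¬q) ∨ (¬c)) ∧ q)) ∧ ((¬q) ∨ (¬c)))))) ∨ r)))


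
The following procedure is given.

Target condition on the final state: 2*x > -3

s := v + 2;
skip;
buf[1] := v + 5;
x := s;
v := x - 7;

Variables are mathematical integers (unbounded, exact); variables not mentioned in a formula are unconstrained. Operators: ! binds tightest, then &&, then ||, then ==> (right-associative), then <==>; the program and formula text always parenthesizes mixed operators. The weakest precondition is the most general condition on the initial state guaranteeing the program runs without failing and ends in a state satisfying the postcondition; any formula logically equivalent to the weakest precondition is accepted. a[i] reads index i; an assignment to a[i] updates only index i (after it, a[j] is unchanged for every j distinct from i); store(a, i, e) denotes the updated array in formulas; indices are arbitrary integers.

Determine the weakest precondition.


Working backward. After the program, 2*x > -3 must hold.
Before v := x - 7: 2*x > -3
Before x := s: 2*s > -3
Before buf[1] := v + 5: 2*s > -3
Before skip: 2*s > -3
Before s := v + 2: 2*v > -7
Answer: WP = 2*v > -7


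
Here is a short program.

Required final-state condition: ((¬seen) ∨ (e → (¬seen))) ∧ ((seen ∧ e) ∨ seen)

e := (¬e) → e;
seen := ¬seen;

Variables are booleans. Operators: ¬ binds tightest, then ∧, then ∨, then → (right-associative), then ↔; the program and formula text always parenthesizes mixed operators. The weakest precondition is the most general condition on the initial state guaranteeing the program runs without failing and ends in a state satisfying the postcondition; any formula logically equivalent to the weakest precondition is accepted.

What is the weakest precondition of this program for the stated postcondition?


Working backward. After the program, ((¬seen) ∨ (e → (¬seen))) ∧ ((seen ∧ e) ∨ seen) must hold.
Before seen := ¬seen: (seen ∨ (e → seen)) ∧ (((¬seen) ∧ e) ∨ (¬seen))
Before e := (¬e) → e: (seen ∨ (((¬e) → e) → seen)) ∧ (((¬seen) ∧ ((¬e) → e)) ∨ (¬seen))
Answer: WP = (seen ∨ (((¬e) → e) → seen)) ∧ (((¬seen) ∧ ((¬e) → e)) ∨ (¬seen))


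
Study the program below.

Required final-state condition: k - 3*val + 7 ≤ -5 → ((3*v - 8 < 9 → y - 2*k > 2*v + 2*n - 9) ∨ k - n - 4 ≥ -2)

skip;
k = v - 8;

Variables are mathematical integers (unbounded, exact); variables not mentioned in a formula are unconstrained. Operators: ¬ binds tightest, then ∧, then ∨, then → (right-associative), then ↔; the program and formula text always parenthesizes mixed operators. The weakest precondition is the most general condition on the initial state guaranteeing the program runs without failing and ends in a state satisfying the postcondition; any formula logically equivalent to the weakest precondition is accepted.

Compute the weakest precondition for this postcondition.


Working backward. After the program, the postcondition k - 3*val + 7 ≤ -5 → ((3*v - 8 < 9 → y - 2*k > 2*v + 2*n - 9) ∨ k - n - 4 ≥ -2) must hold; in canonical form it is k ≤ 3*val - 12 → ((3*v < 17 → y > 2*k + 2*n + 2*v - 9) ∨ k ≥ n + 2).
Before k := v - 8: v ≤ 3*val - 4 → ((3*v < 17 → y > 2*n + 4*v - 25) ∨ v ≥ n + 10)
Before skip: v ≤ 3*val - 4 → ((3*v < 17 → y > 2*n + 4*v - 25) ∨ v ≥ n + 10)
Answer: WP = v ≤ 3*val - 4 → ((3*v < 17 → y > 2*n + 4*v - 25) ∨ v ≥ n + 10)


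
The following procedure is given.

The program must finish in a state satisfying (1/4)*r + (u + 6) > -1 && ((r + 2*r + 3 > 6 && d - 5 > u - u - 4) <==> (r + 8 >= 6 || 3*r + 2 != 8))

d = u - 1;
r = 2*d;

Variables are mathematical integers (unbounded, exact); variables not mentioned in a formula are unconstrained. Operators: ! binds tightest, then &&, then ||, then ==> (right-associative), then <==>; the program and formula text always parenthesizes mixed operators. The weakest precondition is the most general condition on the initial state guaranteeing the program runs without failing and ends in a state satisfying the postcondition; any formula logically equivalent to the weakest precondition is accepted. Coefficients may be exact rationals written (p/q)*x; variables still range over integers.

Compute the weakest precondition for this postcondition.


Working backward. After the program, the postcondition (1/4)*r + (u + 6) > -1 && ((r + 2*r + 3 > 6 && d - 5 > u - u - 4) <==> (r + 8 >= 6 || 3*r + 2 != 8)) must hold; in canonical form it is (1/4)*r + u > -7 && ((3*r > 3 && d > 1) <==> (r >= -2 || 3*r != 6)).
Before r := 2*d: (1/2)*d + u > -7 && ((6*d > 3 && d > 1) <==> (2*d >= -2 || 6*d != 6))
Before d := u - 1: (3/2)*u > -13/2 && ((6*u > 9 && u > 2) <==> (2*u >= 0 || 6*u != 12))
Answer: WP = (3/2)*u > -13/2 && ((6*u > 9 && u > 2) <==> (2*u >= 0 || 6*u != 12))


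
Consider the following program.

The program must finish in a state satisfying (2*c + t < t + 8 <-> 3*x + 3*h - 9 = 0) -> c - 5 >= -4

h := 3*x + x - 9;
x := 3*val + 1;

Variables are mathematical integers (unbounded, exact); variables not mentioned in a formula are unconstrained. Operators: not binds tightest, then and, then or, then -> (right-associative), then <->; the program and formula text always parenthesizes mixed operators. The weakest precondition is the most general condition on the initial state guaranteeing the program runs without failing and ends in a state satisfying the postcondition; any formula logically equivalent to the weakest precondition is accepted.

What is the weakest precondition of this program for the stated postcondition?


Working backward. After the program, the postcondition (2*c + t < t + 8 <-> 3*x + 3*h - 9 = 0) -> c - 5 >= -4 must hold; in canonical form it is (2*c < 8 <-> 3*h + 3*x = 9) -> c >= 1.
Before x := 3*val + 1: (2*c < 8 <-> 3*h + 9*val = 6) -> c >= 1
Before h := 3*x + x - 9: (2*c < 8 <-> 9*val + 12*x = 33) -> c >= 1
Answer: WP = (2*c < 8 <-> 9*val + 12*x = 33) -> c >= 1
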